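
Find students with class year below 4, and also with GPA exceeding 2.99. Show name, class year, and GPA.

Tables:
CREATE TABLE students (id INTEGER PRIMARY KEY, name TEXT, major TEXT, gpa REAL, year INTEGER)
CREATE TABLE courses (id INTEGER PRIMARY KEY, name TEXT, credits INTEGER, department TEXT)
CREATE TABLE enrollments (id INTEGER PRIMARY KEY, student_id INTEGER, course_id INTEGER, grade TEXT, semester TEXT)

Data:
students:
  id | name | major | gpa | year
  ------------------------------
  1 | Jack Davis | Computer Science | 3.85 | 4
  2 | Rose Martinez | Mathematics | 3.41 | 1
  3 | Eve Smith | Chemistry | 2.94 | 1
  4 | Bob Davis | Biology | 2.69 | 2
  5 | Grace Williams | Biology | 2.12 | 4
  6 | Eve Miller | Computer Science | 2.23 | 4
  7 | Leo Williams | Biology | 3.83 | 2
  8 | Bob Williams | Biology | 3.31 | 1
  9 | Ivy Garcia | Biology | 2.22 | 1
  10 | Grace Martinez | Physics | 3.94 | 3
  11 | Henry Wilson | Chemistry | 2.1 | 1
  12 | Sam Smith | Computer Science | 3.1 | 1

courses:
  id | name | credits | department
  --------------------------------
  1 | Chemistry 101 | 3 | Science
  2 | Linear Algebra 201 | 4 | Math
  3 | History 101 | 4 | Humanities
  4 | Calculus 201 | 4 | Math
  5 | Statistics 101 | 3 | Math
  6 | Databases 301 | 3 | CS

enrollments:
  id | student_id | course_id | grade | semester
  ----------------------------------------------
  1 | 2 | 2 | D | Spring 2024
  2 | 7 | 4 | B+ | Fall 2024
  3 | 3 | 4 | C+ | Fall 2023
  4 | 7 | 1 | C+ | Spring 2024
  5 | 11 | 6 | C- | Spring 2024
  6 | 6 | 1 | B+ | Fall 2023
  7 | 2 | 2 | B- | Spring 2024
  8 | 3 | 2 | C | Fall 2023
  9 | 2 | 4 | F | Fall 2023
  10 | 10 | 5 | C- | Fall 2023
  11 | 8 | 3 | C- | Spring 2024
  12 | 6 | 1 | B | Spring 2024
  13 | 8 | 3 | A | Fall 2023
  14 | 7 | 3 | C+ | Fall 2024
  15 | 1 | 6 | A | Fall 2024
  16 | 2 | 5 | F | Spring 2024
SELECT name, year, gpa FROM students WHERE year < 4 AND gpa > 2.99

Execution result:
name | year | gpa
Rose Martinez | 1 | 3.41
Leo Williams | 2 | 3.83
Bob Williams | 1 | 3.31
Grace Martinez | 3 | 3.94
Sam Smith | 1 | 3.10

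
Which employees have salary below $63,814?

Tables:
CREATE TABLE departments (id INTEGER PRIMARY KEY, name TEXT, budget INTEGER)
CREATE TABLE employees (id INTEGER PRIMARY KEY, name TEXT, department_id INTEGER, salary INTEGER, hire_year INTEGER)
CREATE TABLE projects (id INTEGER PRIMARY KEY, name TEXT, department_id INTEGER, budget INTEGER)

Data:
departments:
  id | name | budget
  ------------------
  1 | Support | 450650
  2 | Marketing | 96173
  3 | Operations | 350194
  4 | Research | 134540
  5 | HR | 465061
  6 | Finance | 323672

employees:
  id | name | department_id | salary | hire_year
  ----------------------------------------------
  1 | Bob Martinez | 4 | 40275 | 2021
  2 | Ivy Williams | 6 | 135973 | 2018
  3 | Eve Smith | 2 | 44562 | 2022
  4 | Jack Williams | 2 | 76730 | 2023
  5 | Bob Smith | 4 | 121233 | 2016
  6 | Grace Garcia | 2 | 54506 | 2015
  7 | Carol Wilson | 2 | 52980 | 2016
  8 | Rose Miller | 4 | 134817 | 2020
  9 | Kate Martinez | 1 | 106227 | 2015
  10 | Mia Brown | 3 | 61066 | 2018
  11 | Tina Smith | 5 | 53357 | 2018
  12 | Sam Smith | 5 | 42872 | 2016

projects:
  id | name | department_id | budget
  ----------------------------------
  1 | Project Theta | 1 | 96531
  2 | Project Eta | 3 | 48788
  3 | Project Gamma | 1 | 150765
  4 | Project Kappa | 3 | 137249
SELECT name, salary FROM employees WHERE salary < 63814

Execution result:
name | salary
Bob Martinez | 40275
Eve Smith | 44562
Grace Garcia | 54506
Carol Wilson | 52980
Mia Brown | 61066
Tina Smith | 53357
Sam Smith | 42872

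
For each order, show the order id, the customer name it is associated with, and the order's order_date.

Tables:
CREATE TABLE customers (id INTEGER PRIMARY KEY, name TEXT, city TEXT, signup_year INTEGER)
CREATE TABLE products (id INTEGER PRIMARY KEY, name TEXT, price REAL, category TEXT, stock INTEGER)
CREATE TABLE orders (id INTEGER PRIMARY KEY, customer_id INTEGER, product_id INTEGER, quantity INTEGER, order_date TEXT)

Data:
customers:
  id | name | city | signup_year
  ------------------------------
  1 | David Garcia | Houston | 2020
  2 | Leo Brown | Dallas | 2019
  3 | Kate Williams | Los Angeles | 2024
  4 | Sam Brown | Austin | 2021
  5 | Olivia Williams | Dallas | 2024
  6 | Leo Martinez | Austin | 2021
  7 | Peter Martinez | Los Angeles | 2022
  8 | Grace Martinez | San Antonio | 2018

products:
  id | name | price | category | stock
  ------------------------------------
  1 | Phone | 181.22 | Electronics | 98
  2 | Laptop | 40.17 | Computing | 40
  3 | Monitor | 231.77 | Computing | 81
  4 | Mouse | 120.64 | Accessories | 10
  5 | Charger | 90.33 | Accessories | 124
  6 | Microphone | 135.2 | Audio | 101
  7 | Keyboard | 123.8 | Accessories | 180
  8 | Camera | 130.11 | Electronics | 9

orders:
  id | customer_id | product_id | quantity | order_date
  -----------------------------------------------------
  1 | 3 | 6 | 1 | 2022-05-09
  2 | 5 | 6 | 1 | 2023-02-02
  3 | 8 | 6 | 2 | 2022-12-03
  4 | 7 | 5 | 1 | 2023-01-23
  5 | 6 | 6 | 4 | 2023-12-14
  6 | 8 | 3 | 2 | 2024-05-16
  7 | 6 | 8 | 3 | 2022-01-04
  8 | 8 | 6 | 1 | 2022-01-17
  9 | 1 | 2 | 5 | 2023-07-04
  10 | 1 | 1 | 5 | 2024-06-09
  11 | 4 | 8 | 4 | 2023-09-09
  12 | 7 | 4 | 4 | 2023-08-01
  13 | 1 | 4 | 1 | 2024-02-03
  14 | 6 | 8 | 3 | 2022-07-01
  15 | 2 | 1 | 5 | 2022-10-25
SELECT c.id, p.name AS customer, c.order_date FROM orders c JOIN customers p ON c.customer_id = p.id

Execution result:
id | customer | order_date
1 | Kate Williams | 2022-05-09
2 | Olivia Williams | 2023-02-02
3 | Grace Martinez | 2022-12-03
4 | Peter Martinez | 2023-01-23
5 | Leo Martinez | 2023-12-14
6 | Grace Martinez | 2024-05-16
7 | Leo Martinez | 2022-01-04
8 | Grace Martinez | 2022-01-17
9 | David Garcia | 2023-07-04
10 | David Garcia | 2024-06-09
11 | Sam Brown | 2023-09-09
12 | Peter Martinez | 2023-08-01
13 | David Garcia | 2024-02-03
14 | Leo Martinez | 2022-07-01
15 | Leo Brown | 2022-10-25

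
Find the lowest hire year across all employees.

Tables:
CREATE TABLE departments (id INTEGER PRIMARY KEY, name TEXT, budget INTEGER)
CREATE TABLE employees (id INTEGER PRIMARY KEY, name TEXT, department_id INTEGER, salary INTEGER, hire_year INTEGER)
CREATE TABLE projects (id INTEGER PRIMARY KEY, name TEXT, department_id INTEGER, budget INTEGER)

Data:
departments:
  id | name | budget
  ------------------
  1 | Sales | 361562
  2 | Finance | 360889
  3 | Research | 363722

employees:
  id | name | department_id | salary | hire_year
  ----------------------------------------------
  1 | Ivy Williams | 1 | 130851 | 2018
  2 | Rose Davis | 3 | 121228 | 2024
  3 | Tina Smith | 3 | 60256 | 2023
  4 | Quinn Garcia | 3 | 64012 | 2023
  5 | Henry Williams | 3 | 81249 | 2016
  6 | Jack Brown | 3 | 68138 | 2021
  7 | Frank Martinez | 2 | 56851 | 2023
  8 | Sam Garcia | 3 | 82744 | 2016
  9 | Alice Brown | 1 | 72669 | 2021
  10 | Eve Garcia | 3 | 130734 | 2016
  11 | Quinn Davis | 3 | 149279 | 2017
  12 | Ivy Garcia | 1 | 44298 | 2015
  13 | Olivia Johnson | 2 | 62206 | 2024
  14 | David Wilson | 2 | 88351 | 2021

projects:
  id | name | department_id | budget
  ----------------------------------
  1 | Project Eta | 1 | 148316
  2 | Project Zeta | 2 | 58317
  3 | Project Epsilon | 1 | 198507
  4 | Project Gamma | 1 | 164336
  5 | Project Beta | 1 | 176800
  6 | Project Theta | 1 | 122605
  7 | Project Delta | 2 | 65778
SELECT MIN(hire_year) FROM employees

Execution result:
2015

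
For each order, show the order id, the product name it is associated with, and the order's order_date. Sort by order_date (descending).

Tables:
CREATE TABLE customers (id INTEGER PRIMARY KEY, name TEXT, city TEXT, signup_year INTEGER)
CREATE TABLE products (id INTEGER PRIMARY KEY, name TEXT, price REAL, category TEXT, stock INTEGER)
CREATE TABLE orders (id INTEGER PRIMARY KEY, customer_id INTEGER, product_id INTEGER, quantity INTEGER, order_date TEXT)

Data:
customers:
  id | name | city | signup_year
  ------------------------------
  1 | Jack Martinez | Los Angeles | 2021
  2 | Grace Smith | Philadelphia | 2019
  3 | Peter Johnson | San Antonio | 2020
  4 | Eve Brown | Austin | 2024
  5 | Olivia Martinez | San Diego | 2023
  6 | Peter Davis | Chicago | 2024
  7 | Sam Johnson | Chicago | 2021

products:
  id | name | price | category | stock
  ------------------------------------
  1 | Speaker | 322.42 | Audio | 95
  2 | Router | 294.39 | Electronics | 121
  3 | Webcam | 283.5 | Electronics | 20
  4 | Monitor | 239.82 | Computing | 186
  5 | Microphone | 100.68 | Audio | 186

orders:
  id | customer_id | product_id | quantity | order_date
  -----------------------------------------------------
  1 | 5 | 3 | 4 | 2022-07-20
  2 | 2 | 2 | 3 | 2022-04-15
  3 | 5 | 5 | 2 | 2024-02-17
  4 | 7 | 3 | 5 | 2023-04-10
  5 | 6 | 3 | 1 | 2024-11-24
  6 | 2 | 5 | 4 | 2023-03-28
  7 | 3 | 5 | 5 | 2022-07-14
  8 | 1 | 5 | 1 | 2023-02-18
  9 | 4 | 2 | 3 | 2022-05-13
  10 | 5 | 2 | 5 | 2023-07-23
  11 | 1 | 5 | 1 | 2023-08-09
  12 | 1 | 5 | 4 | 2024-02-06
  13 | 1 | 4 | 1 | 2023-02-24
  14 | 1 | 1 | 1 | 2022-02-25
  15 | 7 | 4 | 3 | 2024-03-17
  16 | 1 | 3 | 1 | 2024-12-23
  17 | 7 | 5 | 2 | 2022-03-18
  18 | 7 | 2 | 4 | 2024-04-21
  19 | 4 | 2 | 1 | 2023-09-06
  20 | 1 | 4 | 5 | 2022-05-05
SELECT c.id, p.name AS product, c.order_date FROM orders c JOIN products p ON c.product_id = p.id ORDER BY c.order_date DESC

Execution result:
id | product | order_date
16 | Webcam | 2024-12-23
5 | Webcam | 2024-11-24
18 | Router | 2024-04-21
15 | Monitor | 2024-03-17
3 | Microphone | 2024-02-17
12 | Microphone | 2024-02-06
19 | Router | 2023-09-06
11 | Microphone | 2023-08-09
10 | Router | 2023-07-23
4 | Webcam | 2023-04-10
6 | Microphone | 2023-03-28
13 | Monitor | 2023-02-24
8 | Microphone | 2023-02-18
1 | Webcam | 2022-07-20
7 | Microphone | 2022-07-14
9 | Router | 2022-05-13
20 | Monitor | 2022-05-05
2 | Router | 2022-04-15
17 | Microphone | 2022-03-18
14 | Speaker | 2022-02-25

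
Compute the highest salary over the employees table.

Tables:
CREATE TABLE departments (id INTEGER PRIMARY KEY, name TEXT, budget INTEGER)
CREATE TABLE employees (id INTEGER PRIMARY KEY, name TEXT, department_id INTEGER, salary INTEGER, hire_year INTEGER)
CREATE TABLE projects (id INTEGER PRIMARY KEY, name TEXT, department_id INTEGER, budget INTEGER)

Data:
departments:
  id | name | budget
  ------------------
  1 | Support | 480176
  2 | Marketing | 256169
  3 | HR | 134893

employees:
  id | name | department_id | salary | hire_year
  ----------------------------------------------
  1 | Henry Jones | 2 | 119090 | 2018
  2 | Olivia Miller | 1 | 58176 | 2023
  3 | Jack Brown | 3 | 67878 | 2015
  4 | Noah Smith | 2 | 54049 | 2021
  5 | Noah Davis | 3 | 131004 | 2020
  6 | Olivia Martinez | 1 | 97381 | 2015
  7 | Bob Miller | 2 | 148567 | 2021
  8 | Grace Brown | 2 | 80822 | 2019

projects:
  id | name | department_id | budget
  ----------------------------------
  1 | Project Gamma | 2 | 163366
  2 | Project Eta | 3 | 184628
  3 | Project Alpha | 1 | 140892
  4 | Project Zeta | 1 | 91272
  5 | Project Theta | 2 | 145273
SELECT MAX(salary) FROM employees

Execution result:
148567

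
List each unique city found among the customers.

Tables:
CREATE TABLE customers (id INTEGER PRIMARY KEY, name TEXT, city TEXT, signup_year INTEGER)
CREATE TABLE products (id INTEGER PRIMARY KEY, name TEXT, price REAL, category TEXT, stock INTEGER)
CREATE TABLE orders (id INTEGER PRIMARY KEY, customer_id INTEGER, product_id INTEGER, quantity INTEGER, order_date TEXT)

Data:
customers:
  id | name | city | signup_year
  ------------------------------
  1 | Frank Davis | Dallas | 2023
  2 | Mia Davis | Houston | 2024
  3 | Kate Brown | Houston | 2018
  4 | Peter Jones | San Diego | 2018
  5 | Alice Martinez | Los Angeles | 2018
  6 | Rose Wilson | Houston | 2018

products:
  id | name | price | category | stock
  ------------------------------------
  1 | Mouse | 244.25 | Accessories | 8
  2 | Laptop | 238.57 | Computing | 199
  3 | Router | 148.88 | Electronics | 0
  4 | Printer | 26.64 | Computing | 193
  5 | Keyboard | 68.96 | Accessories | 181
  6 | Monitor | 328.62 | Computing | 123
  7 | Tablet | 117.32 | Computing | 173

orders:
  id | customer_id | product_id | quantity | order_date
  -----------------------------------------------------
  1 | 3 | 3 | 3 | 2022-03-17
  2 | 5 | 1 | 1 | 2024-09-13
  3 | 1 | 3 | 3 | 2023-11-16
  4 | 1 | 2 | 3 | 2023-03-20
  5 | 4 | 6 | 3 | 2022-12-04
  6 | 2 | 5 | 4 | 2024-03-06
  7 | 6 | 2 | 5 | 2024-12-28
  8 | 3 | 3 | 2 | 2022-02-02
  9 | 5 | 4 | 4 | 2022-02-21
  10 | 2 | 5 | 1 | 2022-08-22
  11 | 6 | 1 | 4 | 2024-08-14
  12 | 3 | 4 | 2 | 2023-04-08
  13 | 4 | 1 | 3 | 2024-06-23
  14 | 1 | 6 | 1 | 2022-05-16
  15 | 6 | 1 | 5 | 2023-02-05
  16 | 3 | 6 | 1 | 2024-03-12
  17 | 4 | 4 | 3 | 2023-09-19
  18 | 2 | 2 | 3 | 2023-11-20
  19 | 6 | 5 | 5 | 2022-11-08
SELECT DISTINCT city FROM customers

Execution result:
city
Dallas
Houston
San Diego
Los Angeles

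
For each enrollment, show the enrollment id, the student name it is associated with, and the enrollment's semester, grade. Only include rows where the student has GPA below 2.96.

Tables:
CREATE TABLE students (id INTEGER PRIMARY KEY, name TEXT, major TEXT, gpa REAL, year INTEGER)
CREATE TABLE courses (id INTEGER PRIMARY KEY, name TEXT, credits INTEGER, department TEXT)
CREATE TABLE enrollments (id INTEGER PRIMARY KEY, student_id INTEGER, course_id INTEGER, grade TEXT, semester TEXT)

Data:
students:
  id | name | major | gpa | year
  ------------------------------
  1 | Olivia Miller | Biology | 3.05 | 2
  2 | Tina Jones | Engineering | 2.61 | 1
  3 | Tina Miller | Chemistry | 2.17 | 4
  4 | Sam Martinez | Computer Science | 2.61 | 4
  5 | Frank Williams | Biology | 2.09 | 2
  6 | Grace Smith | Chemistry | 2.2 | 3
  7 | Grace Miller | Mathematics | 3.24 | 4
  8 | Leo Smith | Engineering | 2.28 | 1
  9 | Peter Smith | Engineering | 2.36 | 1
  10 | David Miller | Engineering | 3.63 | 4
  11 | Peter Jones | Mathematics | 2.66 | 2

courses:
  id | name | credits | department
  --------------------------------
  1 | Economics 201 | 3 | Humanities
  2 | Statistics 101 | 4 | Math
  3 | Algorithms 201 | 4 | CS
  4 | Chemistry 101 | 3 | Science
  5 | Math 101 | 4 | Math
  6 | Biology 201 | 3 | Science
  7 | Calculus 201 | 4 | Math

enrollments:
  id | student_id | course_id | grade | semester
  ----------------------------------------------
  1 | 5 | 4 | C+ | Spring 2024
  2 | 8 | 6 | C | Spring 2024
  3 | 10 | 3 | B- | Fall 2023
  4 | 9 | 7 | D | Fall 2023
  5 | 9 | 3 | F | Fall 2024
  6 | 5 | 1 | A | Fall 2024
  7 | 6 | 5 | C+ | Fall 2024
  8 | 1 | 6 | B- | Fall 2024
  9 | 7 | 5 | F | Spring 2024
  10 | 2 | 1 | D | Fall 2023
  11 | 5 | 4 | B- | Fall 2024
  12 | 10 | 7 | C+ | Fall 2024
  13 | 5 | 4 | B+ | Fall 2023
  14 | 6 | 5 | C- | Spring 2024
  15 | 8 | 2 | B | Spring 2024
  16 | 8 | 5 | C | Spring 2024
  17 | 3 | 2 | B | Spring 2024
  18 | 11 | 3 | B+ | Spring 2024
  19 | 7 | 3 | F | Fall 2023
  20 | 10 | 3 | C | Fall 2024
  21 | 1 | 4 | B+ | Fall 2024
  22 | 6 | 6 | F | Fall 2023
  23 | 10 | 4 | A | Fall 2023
SELECT c.id, p.name AS student, c.semester, c.grade FROM enrollments c JOIN students p ON c.student_id = p.id WHERE p.gpa < 2.96

Execution result:
id | student | semester | grade
1 | Frank Williams | Spring 2024 | C+
2 | Leo Smith | Spring 2024 | C
4 | Peter Smith | Fall 2023 | D
5 | Peter Smith | Fall 2024 | F
6 | Frank Williams | Fall 2024 | A
7 | Grace Smith | Fall 2024 | C+
10 | Tina Jones | Fall 2023 | D
11 | Frank Williams | Fall 2024 | B-
13 | Frank Williams | Fall 2023 | B+
14 | Grace Smith | Spring 2024 | C-
15 | Leo Smith | Spring 2024 | B
16 | Leo Smith | Spring 2024 | C
17 | Tina Miller | Spring 2024 | B
18 | Peter Jones | Spring 2024 | B+
22 | Grace Smith | Fall 2023 | F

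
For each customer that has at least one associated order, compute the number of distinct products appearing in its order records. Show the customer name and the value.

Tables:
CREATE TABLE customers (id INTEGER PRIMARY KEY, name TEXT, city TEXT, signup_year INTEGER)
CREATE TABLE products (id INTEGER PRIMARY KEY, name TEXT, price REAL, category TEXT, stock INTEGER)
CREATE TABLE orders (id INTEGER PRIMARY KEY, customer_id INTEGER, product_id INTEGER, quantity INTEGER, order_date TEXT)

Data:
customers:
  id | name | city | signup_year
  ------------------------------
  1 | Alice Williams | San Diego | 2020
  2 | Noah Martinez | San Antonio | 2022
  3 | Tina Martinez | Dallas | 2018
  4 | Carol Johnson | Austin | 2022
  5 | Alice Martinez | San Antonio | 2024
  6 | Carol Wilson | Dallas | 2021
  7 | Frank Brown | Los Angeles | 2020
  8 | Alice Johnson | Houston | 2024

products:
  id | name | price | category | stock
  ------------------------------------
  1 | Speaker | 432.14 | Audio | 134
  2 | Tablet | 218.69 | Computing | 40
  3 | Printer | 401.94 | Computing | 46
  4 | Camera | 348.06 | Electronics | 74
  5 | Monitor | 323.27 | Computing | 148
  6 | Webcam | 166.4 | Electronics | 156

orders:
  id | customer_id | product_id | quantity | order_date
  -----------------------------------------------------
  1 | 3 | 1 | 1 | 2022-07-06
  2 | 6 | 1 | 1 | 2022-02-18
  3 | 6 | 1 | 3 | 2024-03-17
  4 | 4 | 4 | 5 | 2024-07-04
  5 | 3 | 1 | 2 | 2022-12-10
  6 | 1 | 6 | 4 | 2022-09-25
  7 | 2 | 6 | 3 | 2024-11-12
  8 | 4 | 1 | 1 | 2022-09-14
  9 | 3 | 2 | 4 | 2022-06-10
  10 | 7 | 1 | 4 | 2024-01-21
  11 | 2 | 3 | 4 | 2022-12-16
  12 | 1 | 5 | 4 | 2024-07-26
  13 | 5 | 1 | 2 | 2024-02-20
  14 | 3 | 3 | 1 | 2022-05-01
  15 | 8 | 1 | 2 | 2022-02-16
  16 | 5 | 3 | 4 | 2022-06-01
SELECT p.name, COUNT(DISTINCT c.product_id) AS distinct_product_count FROM orders c JOIN customers p ON c.customer_id = p.id GROUP BY p.id, p.name

Execution result:
name | distinct_product_count
Alice Williams | 2
Noah Martinez | 2
Tina Martinez | 3
Carol Johnson | 2
Alice Martinez | 2
Carol Wilson | 1
Frank Brown | 1
Alice Johnson | 1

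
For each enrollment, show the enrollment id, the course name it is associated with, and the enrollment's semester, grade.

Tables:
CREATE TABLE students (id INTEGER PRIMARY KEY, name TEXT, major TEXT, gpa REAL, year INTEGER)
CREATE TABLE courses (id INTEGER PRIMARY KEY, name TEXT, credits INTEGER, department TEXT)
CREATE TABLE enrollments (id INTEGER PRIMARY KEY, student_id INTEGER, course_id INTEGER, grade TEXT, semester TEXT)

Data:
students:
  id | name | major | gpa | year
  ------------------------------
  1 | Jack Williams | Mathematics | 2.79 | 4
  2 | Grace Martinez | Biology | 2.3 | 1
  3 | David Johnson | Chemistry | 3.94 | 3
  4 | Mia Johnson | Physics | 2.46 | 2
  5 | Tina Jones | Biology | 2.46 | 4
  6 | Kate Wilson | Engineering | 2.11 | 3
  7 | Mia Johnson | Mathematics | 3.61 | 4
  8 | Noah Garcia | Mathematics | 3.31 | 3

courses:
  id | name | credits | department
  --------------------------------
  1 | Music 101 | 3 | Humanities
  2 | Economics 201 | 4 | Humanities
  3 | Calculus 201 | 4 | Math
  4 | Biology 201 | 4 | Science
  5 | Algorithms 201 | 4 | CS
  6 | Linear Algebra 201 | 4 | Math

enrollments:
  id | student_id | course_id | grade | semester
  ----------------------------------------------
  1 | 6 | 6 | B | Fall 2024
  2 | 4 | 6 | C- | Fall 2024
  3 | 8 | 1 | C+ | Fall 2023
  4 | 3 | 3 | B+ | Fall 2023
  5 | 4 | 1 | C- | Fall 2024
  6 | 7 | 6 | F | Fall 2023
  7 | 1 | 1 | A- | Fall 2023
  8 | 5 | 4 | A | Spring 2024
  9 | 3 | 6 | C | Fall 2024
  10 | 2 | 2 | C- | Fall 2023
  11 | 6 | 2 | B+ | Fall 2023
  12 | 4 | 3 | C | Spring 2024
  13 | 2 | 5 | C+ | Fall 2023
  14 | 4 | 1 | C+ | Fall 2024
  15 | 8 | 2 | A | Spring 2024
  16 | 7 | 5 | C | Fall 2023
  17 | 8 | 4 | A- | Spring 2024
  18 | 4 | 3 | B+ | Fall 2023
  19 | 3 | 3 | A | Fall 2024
SELECT c.id, p.name AS course, c.semester, c.grade FROM enrollments c JOIN courses p ON c.course_id = p.id

Execution result:
id | course | semester | grade
1 | Linear Algebra 201 | Fall 2024 | B
2 | Linear Algebra 201 | Fall 2024 | C-
3 | Music 101 | Fall 2023 | C+
4 | Calculus 201 | Fall 2023 | B+
5 | Music 101 | Fall 2024 | C-
6 | Linear Algebra 201 | Fall 2023 | F
7 | Music 101 | Fall 2023 | A-
8 | Biology 201 | Spring 2024 | A
9 | Linear Algebra 201 | Fall 2024 | C
10 | Economics 201 | Fall 2023 | C-
11 | Economics 201 | Fall 2023 | B+
12 | Calculus 201 | Spring 2024 | C
13 | Algorithms 201 | Fall 2023 | C+
14 | Music 101 | Fall 2024 | C+
15 | Economics 201 | Spring 2024 | A
16 | Algorithms 201 | Fall 2023 | C
17 | Biology 201 | Spring 2024 | A-
18 | Calculus 201 | Fall 2023 | B+
19 | Calculus 201 | Fall 2024 | A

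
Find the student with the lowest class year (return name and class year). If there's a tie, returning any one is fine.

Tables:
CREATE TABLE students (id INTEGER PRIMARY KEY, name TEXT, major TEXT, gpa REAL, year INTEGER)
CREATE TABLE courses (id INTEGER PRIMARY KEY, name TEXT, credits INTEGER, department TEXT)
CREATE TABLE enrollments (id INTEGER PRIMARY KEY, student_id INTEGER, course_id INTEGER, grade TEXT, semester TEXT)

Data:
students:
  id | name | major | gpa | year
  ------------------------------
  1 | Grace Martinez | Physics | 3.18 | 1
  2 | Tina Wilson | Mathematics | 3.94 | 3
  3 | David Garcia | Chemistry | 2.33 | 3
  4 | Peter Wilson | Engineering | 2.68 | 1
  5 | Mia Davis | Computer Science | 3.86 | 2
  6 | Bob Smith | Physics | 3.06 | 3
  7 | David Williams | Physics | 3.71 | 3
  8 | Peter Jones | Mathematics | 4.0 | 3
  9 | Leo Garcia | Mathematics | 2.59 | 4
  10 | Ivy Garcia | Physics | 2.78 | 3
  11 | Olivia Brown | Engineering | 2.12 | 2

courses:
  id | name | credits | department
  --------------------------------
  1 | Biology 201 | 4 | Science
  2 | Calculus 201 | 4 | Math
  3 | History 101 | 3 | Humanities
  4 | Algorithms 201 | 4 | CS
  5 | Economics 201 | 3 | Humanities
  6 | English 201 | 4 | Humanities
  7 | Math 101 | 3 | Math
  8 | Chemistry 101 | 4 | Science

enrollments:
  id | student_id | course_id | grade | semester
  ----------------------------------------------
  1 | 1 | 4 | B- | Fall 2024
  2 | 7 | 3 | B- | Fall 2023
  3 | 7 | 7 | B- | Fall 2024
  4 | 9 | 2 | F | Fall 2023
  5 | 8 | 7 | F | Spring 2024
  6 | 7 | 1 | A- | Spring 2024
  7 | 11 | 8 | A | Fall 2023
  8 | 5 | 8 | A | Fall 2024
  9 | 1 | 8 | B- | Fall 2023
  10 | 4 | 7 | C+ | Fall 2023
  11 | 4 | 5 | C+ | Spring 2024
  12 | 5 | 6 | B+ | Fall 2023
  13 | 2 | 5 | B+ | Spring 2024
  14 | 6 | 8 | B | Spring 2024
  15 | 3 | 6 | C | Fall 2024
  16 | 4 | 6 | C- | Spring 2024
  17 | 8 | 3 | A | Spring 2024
SELECT name, year FROM students ORDER BY year ASC LIMIT 1

Execution result:
name | year
Grace Martinez | 1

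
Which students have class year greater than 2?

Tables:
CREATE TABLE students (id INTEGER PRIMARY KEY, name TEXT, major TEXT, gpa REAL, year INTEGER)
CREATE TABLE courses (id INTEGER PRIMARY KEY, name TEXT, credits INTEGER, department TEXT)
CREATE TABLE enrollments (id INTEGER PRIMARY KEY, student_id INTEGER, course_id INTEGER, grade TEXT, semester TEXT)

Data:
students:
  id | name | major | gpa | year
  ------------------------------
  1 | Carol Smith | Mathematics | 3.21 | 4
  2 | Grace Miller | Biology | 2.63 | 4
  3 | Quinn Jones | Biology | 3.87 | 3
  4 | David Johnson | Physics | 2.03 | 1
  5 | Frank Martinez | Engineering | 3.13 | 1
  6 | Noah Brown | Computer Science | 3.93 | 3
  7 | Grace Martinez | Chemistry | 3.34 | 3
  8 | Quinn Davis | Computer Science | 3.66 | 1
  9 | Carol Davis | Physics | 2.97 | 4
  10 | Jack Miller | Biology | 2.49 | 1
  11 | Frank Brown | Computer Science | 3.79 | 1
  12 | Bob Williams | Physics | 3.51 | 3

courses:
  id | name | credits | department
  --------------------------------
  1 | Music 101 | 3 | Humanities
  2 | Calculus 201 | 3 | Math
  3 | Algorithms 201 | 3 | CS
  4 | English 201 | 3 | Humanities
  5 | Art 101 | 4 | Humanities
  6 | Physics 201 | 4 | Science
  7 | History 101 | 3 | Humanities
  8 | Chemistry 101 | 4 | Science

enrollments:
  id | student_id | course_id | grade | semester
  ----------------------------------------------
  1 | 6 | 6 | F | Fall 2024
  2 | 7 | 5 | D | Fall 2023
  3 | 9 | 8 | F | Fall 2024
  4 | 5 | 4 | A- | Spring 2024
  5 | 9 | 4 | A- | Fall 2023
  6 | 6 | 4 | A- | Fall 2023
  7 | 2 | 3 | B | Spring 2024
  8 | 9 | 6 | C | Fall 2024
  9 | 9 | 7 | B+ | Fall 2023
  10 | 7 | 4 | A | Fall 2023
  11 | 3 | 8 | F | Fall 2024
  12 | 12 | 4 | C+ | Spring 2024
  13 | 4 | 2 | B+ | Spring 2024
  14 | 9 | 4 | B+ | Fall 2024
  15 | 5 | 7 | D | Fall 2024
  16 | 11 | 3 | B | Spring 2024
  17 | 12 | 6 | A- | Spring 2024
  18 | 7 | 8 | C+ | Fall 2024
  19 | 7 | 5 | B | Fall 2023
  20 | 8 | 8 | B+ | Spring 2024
SELECT name, year FROM students WHERE year > 2

Execution result:
name | year
Carol Smith | 4
Grace Miller | 4
Quinn Jones | 3
Noah Brown | 3
Grace Martinez | 3
Carol Davis | 4
Bob Williams | 3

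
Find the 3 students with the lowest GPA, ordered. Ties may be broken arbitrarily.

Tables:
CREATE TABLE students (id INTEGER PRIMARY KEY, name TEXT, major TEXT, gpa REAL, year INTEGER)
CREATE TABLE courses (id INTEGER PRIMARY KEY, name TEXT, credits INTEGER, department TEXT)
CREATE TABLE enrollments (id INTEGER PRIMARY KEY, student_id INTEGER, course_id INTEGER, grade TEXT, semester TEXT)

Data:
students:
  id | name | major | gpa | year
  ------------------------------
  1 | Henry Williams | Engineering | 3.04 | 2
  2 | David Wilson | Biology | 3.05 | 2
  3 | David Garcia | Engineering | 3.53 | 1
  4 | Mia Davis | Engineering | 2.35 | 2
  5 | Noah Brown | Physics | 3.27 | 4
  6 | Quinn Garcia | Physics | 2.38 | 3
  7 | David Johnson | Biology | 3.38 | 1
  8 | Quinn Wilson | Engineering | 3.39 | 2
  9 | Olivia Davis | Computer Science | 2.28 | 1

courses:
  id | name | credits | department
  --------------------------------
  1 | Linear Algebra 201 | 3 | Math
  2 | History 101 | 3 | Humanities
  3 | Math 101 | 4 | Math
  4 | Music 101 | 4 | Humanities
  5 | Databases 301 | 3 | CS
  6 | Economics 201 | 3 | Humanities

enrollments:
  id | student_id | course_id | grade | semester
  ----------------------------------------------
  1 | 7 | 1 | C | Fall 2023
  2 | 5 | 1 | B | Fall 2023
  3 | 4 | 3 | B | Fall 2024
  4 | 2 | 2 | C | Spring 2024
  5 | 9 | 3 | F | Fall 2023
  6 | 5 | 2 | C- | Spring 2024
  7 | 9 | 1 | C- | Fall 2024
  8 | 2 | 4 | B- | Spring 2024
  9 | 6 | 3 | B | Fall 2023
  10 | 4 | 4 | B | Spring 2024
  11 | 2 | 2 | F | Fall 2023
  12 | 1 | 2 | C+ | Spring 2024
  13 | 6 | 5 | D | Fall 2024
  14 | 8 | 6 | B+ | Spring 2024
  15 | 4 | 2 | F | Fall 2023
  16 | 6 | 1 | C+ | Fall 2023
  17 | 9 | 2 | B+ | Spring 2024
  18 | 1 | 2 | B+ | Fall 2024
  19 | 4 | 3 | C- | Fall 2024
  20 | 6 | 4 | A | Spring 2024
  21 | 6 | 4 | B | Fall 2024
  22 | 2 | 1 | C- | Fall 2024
SELECT name, gpa FROM students ORDER BY gpa ASC LIMIT 3

Execution result:
name | gpa
Olivia Davis | 2.28
Mia Davis | 2.35
Quinn Garcia | 2.38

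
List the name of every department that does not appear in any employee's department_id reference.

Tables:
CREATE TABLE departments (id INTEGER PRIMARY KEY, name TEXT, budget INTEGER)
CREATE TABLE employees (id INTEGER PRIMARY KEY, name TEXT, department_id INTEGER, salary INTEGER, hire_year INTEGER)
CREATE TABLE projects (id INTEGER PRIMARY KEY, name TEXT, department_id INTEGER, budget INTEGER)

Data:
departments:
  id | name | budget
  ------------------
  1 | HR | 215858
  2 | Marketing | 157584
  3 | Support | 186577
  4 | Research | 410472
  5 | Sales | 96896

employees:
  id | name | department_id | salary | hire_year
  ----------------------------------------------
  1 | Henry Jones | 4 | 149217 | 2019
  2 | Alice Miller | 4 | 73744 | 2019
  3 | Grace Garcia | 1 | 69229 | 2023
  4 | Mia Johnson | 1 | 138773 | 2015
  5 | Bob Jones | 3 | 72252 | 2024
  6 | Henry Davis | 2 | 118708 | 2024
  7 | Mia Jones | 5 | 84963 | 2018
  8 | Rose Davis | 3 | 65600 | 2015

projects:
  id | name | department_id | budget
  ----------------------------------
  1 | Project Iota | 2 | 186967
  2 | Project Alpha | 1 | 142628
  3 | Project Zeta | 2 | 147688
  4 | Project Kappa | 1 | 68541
SELECT p.name FROM departments p LEFT JOIN employees c ON c.department_id = p.id WHERE c.id IS NULL

Execution result:
(no rows)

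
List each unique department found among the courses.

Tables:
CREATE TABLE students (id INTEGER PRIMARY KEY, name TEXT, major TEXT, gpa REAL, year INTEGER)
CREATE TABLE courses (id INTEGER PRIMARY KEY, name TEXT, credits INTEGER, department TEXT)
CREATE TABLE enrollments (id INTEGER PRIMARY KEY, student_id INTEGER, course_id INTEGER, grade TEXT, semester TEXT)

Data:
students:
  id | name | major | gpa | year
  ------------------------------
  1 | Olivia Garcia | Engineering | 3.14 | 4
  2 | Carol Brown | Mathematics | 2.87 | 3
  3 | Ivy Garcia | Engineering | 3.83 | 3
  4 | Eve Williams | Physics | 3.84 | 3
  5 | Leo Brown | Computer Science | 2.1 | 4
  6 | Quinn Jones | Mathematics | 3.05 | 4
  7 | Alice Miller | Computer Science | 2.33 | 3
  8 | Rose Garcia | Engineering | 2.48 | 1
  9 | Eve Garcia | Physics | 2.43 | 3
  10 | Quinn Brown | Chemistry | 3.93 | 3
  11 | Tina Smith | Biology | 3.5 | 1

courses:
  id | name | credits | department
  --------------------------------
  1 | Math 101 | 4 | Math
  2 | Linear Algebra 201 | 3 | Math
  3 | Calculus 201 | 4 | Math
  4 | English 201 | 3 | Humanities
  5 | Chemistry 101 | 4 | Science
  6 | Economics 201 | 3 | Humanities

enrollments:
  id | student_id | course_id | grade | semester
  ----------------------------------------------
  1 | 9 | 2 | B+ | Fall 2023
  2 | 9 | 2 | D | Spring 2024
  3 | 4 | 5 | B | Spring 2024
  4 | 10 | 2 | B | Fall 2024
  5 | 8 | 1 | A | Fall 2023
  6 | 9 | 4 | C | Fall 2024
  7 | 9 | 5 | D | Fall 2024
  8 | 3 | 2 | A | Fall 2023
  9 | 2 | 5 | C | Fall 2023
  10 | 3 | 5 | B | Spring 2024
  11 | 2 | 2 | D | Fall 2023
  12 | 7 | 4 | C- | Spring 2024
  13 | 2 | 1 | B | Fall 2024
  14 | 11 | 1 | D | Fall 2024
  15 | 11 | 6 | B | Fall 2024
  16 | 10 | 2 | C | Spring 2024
SELECT DISTINCT department FROM courses

Execution result:
department
Math
Humanities
Science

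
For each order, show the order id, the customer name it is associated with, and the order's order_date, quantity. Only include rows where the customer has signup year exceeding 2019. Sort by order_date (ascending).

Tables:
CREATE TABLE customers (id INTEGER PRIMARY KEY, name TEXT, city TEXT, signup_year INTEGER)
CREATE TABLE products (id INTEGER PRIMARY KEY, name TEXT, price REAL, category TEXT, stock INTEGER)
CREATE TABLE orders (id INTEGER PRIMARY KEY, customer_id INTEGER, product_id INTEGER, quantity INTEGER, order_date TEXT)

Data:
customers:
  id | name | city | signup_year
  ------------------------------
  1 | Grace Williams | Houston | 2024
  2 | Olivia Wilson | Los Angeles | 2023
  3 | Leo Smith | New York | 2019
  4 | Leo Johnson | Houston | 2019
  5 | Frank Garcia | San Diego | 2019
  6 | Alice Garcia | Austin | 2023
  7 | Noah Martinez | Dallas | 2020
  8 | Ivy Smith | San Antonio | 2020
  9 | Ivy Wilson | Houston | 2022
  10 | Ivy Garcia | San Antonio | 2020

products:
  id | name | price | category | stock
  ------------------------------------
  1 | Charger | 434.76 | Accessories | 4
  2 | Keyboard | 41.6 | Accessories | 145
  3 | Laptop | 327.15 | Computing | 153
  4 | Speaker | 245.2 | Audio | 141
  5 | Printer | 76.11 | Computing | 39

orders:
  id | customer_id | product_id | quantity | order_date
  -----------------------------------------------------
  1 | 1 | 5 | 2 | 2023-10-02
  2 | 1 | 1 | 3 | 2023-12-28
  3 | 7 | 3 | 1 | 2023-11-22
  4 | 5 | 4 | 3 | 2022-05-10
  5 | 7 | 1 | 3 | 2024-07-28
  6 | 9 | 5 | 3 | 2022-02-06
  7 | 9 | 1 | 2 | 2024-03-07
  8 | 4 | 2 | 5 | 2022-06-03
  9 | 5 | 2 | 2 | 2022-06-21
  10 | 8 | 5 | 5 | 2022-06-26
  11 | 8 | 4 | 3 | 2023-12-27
SELECT c.id, p.name AS customer, c.order_date, c.quantity FROM orders c JOIN customers p ON c.customer_id = p.id WHERE p.signup_year > 2019 ORDER BY c.order_date ASC

Execution result:
id | customer | order_date | quantity
6 | Ivy Wilson | 2022-02-06 | 3
10 | Ivy Smith | 2022-06-26 | 5
1 | Grace Williams | 2023-10-02 | 2
3 | Noah Martinez | 2023-11-22 | 1
11 | Ivy Smith | 2023-12-27 | 3
2 | Grace Williams | 2023-12-28 | 3
7 | Ivy Wilson | 2024-03-07 | 2
5 | Noah Martinez | 2024-07-28 | 3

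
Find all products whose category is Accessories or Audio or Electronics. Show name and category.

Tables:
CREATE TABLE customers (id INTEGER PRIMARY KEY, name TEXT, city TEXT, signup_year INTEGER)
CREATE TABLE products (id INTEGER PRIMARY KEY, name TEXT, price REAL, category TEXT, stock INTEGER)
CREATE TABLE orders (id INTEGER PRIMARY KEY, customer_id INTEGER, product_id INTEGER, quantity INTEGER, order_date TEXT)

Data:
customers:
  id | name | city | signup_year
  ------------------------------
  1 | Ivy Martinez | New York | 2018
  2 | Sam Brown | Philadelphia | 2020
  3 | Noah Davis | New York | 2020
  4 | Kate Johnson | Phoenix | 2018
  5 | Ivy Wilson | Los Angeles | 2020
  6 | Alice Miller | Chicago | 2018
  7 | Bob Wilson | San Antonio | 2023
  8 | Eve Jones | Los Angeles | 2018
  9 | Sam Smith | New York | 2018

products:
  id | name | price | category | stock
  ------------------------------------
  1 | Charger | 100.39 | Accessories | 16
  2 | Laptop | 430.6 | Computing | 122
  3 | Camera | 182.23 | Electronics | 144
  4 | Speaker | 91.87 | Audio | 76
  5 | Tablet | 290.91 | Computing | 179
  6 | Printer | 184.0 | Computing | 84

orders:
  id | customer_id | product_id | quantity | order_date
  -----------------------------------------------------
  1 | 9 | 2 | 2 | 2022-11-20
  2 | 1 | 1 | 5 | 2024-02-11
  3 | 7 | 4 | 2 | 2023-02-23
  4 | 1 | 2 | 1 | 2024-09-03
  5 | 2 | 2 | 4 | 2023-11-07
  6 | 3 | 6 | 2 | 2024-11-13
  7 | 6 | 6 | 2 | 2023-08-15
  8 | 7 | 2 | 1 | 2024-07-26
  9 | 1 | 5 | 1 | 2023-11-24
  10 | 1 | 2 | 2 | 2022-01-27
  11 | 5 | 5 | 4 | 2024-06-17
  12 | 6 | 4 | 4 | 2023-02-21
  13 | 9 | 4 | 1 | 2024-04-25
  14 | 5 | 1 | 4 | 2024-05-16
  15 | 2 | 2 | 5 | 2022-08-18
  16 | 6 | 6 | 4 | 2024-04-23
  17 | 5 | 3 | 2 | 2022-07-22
SELECT name, category FROM products WHERE category IN ('Accessories', 'Audio', 'Electronics')

Execution result:
name | category
Charger | Accessories
Camera | Electronics
Speaker | Audio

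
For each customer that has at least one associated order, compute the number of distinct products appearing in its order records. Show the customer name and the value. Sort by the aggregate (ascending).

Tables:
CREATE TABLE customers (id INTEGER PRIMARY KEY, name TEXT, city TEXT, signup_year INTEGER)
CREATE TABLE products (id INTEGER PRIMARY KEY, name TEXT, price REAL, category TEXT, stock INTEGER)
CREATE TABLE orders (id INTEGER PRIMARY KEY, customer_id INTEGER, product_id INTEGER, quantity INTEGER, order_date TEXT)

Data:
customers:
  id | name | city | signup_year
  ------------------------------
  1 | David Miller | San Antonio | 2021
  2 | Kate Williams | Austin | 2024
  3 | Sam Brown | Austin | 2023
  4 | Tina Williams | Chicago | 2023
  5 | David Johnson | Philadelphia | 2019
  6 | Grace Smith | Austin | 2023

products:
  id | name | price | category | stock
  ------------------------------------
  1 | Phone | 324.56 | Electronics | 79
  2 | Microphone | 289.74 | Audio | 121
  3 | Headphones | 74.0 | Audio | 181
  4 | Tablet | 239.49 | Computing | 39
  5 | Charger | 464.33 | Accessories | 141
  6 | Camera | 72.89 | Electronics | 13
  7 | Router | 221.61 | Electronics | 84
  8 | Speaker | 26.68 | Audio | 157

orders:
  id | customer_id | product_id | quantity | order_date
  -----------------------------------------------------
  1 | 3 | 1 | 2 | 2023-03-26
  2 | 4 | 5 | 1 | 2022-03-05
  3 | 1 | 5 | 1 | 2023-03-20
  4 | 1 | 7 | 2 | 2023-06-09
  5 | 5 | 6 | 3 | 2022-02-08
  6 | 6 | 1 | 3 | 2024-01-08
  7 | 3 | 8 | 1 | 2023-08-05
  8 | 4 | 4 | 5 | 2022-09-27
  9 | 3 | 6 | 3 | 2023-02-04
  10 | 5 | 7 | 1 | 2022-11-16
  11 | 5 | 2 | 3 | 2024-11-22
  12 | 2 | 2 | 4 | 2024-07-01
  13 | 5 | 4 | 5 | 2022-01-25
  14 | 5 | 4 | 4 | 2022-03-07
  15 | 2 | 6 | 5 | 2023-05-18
SELECT p.name, COUNT(DISTINCT c.product_id) AS distinct_product_count FROM orders c JOIN customers p ON c.customer_id = p.id GROUP BY p.id, p.name ORDER BY distinct_product_count ASC

Execution result:
name | distinct_product_count
Grace Smith | 1
David Miller | 2
Kate Williams | 2
Tina Williams | 2
Sam Brown | 3
David Johnson | 4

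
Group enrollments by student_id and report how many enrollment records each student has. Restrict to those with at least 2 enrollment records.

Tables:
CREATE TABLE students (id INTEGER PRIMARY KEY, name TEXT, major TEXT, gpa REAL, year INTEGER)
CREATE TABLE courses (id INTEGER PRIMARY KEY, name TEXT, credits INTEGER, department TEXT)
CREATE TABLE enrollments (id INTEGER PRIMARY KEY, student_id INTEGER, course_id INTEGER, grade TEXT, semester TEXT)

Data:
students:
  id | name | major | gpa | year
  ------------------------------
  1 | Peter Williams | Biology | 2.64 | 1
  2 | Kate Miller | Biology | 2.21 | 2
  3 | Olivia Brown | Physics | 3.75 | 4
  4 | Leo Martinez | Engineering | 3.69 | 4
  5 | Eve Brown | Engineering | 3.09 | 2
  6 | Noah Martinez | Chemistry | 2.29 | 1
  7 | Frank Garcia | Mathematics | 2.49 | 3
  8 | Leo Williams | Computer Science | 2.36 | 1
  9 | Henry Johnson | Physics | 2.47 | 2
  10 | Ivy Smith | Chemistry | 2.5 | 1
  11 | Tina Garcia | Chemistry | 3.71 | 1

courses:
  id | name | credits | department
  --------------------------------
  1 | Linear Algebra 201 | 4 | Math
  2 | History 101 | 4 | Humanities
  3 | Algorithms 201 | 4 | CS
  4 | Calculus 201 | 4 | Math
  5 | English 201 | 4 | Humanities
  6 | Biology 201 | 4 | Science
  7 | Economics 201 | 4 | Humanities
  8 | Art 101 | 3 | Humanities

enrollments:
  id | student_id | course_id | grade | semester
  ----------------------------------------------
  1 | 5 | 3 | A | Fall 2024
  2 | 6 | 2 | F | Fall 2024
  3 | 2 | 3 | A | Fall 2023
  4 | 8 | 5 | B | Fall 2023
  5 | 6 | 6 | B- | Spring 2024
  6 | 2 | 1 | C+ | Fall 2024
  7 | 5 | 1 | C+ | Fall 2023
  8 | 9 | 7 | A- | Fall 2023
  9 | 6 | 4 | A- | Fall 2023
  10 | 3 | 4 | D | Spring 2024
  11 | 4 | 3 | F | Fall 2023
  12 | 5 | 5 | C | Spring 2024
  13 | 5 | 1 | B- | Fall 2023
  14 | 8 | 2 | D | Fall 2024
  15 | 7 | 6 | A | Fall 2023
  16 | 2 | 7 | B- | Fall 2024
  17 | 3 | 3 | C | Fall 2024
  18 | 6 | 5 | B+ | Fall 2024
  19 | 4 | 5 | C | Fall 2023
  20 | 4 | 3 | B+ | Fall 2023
SELECT student_id, COUNT(*) AS enrollment_count FROM enrollments GROUP BY student_id HAVING COUNT(*) >= 2

Execution result:
student_id | enrollment_count
2 | 3
3 | 2
4 | 3
5 | 4
6 | 4
8 | 2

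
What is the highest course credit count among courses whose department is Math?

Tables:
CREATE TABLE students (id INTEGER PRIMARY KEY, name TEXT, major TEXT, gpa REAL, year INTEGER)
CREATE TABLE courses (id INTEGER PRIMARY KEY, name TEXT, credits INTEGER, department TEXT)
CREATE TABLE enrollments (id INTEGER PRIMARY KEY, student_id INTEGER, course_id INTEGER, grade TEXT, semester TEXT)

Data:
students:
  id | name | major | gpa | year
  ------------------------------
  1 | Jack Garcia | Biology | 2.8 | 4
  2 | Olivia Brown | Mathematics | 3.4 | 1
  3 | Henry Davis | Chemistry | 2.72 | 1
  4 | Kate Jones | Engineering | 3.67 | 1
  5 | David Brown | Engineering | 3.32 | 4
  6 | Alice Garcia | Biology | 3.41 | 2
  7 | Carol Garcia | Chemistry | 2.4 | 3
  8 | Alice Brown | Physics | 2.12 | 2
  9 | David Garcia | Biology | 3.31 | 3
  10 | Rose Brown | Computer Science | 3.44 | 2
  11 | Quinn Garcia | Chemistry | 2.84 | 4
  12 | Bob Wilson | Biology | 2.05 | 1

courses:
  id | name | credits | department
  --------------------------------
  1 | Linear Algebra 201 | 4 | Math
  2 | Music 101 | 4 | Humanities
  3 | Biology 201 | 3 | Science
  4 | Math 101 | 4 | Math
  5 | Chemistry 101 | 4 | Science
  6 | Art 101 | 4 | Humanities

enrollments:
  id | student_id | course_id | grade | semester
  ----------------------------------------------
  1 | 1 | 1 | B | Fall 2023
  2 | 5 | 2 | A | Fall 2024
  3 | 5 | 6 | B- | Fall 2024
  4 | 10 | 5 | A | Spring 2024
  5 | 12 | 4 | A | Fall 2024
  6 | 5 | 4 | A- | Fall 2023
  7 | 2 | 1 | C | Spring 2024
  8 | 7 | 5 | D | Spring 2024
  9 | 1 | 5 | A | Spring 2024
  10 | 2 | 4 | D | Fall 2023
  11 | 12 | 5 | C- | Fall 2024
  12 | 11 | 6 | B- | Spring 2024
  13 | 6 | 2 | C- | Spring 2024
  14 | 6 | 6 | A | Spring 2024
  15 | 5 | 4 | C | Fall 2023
SELECT MAX(credits) FROM courses WHERE department = 'Math'

Execution result:
4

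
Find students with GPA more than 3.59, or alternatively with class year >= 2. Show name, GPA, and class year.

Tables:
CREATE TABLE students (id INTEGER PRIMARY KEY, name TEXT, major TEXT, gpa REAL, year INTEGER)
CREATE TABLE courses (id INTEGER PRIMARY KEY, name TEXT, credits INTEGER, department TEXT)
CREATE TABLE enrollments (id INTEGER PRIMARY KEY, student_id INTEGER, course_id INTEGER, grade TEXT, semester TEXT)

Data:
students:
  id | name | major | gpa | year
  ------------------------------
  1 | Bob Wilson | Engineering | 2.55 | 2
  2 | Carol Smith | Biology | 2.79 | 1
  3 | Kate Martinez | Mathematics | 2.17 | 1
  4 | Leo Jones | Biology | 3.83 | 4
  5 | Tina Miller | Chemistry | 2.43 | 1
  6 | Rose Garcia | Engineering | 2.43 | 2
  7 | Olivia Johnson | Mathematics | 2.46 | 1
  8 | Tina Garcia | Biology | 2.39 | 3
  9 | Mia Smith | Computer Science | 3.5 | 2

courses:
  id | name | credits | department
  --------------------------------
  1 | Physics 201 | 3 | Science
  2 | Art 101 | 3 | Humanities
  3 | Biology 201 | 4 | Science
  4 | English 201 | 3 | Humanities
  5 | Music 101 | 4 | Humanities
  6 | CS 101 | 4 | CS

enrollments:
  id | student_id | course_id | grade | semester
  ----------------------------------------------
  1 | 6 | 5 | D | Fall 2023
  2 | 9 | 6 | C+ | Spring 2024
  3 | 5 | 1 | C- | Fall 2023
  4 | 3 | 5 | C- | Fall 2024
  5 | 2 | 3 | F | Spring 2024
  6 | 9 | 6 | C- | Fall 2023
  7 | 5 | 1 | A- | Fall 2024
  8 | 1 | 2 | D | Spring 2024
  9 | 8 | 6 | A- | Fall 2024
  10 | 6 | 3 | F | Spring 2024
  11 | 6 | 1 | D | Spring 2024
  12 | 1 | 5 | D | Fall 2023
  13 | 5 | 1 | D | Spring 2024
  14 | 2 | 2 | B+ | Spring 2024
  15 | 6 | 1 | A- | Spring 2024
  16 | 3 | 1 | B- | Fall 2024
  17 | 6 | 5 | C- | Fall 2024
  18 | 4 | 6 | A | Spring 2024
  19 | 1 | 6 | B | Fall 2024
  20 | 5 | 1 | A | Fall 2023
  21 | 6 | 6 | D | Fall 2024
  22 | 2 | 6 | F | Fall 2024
SELECT name, gpa, year FROM students WHERE gpa > 3.59 OR year >= 2

Execution result:
name | gpa | year
Bob Wilson | 2.55 | 2
Leo Jones | 3.83 | 4
Rose Garcia | 2.43 | 2
Tina Garcia | 2.39 | 3
Mia Smith | 3.50 | 2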